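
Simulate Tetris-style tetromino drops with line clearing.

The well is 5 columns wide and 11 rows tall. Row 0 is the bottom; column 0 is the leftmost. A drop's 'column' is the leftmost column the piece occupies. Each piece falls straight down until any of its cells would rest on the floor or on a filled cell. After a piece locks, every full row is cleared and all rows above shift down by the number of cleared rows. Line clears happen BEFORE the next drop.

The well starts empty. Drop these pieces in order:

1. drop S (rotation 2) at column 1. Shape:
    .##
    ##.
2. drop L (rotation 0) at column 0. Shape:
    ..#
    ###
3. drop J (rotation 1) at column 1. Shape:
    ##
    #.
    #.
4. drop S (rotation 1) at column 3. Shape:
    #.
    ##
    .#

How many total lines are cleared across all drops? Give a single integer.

Answer: 1

Derivation:
Drop 1: S rot2 at col 1 lands with bottom-row=0; cleared 0 line(s) (total 0); column heights now [0 1 2 2 0], max=2
Drop 2: L rot0 at col 0 lands with bottom-row=2; cleared 0 line(s) (total 0); column heights now [3 3 4 2 0], max=4
Drop 3: J rot1 at col 1 lands with bottom-row=3; cleared 0 line(s) (total 0); column heights now [3 6 6 2 0], max=6
Drop 4: S rot1 at col 3 lands with bottom-row=1; cleared 1 line(s) (total 1); column heights now [0 5 5 3 2], max=5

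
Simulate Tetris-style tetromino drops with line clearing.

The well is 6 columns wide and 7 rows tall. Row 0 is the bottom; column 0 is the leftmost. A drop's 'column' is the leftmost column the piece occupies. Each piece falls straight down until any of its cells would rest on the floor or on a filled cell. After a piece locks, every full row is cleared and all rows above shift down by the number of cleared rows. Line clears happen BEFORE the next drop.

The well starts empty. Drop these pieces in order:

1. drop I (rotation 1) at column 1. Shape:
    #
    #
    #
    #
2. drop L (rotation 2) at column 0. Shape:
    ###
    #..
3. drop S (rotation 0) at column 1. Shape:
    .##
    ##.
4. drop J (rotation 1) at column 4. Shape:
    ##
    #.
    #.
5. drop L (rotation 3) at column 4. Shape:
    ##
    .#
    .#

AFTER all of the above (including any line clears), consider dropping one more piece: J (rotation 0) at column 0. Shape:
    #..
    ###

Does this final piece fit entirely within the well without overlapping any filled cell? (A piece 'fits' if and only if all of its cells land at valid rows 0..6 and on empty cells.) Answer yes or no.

Drop 1: I rot1 at col 1 lands with bottom-row=0; cleared 0 line(s) (total 0); column heights now [0 4 0 0 0 0], max=4
Drop 2: L rot2 at col 0 lands with bottom-row=3; cleared 0 line(s) (total 0); column heights now [5 5 5 0 0 0], max=5
Drop 3: S rot0 at col 1 lands with bottom-row=5; cleared 0 line(s) (total 0); column heights now [5 6 7 7 0 0], max=7
Drop 4: J rot1 at col 4 lands with bottom-row=0; cleared 0 line(s) (total 0); column heights now [5 6 7 7 3 3], max=7
Drop 5: L rot3 at col 4 lands with bottom-row=3; cleared 0 line(s) (total 0); column heights now [5 6 7 7 6 6], max=7
Test piece J rot0 at col 0 (width 3): heights before test = [5 6 7 7 6 6]; fits = False

Answer: no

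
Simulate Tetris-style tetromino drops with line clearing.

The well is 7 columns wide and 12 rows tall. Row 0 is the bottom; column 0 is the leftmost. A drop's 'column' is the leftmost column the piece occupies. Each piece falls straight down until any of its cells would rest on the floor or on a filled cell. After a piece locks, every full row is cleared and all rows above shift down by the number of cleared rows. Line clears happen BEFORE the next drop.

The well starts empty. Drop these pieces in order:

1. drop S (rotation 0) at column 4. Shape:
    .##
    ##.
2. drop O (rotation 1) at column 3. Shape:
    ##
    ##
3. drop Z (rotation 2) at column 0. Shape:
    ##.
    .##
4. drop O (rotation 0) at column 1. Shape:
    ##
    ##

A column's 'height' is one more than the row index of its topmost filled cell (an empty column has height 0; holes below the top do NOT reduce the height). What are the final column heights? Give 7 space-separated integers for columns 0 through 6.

Answer: 2 4 4 3 3 2 2

Derivation:
Drop 1: S rot0 at col 4 lands with bottom-row=0; cleared 0 line(s) (total 0); column heights now [0 0 0 0 1 2 2], max=2
Drop 2: O rot1 at col 3 lands with bottom-row=1; cleared 0 line(s) (total 0); column heights now [0 0 0 3 3 2 2], max=3
Drop 3: Z rot2 at col 0 lands with bottom-row=0; cleared 0 line(s) (total 0); column heights now [2 2 1 3 3 2 2], max=3
Drop 4: O rot0 at col 1 lands with bottom-row=2; cleared 0 line(s) (total 0); column heights now [2 4 4 3 3 2 2], max=4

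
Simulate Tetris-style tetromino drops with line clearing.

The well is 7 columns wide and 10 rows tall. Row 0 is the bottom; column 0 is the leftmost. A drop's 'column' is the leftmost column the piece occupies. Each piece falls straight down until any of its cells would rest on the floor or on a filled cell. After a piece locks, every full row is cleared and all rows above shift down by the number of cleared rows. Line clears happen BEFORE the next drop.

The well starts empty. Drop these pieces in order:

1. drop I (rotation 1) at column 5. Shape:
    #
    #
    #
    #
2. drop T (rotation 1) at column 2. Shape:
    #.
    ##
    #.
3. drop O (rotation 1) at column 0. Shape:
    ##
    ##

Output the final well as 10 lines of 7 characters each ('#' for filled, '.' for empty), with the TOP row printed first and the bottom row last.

Answer: .......
.......
.......
.......
.......
.......
.....#.
..#..#.
####.#.
###..#.

Derivation:
Drop 1: I rot1 at col 5 lands with bottom-row=0; cleared 0 line(s) (total 0); column heights now [0 0 0 0 0 4 0], max=4
Drop 2: T rot1 at col 2 lands with bottom-row=0; cleared 0 line(s) (total 0); column heights now [0 0 3 2 0 4 0], max=4
Drop 3: O rot1 at col 0 lands with bottom-row=0; cleared 0 line(s) (total 0); column heights now [2 2 3 2 0 4 0], max=4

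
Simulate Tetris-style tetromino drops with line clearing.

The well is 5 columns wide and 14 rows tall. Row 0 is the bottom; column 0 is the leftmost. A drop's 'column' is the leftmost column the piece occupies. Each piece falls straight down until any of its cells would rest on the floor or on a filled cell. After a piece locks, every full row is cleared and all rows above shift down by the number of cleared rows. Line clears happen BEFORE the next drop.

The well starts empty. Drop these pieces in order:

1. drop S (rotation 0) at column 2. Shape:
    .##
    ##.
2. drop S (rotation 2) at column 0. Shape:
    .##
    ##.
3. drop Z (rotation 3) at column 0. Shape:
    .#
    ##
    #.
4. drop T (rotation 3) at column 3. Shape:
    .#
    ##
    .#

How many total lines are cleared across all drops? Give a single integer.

Answer: 2

Derivation:
Drop 1: S rot0 at col 2 lands with bottom-row=0; cleared 0 line(s) (total 0); column heights now [0 0 1 2 2], max=2
Drop 2: S rot2 at col 0 lands with bottom-row=0; cleared 0 line(s) (total 0); column heights now [1 2 2 2 2], max=2
Drop 3: Z rot3 at col 0 lands with bottom-row=1; cleared 1 line(s) (total 1); column heights now [2 3 1 1 0], max=3
Drop 4: T rot3 at col 3 lands with bottom-row=0; cleared 1 line(s) (total 2); column heights now [1 2 0 1 2], max=2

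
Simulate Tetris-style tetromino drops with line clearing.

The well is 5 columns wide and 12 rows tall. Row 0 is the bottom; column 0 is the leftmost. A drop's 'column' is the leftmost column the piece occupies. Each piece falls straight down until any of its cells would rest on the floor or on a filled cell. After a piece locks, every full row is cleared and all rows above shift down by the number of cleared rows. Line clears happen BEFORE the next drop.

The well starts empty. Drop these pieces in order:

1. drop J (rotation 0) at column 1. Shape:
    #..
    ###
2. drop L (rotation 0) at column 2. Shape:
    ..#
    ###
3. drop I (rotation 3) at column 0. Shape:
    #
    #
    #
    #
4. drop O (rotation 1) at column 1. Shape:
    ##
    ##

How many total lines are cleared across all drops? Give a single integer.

Answer: 1

Derivation:
Drop 1: J rot0 at col 1 lands with bottom-row=0; cleared 0 line(s) (total 0); column heights now [0 2 1 1 0], max=2
Drop 2: L rot0 at col 2 lands with bottom-row=1; cleared 0 line(s) (total 0); column heights now [0 2 2 2 3], max=3
Drop 3: I rot3 at col 0 lands with bottom-row=0; cleared 1 line(s) (total 1); column heights now [3 1 1 1 2], max=3
Drop 4: O rot1 at col 1 lands with bottom-row=1; cleared 0 line(s) (total 1); column heights now [3 3 3 1 2], max=3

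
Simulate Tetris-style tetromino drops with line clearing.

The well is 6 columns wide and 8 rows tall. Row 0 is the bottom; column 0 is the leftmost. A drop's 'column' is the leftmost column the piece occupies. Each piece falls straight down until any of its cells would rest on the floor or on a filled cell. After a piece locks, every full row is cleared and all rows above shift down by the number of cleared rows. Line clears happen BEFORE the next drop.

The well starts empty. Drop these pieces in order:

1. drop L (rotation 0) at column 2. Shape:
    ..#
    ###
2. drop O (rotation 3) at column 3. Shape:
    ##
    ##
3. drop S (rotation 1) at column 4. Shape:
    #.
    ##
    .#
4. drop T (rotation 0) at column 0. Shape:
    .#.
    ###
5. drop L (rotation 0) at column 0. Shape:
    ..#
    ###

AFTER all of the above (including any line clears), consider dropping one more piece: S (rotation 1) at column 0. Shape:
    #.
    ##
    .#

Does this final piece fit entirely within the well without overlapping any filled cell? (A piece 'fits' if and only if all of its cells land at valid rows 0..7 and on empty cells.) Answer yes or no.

Answer: yes

Derivation:
Drop 1: L rot0 at col 2 lands with bottom-row=0; cleared 0 line(s) (total 0); column heights now [0 0 1 1 2 0], max=2
Drop 2: O rot3 at col 3 lands with bottom-row=2; cleared 0 line(s) (total 0); column heights now [0 0 1 4 4 0], max=4
Drop 3: S rot1 at col 4 lands with bottom-row=3; cleared 0 line(s) (total 0); column heights now [0 0 1 4 6 5], max=6
Drop 4: T rot0 at col 0 lands with bottom-row=1; cleared 0 line(s) (total 0); column heights now [2 3 2 4 6 5], max=6
Drop 5: L rot0 at col 0 lands with bottom-row=3; cleared 1 line(s) (total 1); column heights now [2 3 4 3 5 4], max=5
Test piece S rot1 at col 0 (width 2): heights before test = [2 3 4 3 5 4]; fits = True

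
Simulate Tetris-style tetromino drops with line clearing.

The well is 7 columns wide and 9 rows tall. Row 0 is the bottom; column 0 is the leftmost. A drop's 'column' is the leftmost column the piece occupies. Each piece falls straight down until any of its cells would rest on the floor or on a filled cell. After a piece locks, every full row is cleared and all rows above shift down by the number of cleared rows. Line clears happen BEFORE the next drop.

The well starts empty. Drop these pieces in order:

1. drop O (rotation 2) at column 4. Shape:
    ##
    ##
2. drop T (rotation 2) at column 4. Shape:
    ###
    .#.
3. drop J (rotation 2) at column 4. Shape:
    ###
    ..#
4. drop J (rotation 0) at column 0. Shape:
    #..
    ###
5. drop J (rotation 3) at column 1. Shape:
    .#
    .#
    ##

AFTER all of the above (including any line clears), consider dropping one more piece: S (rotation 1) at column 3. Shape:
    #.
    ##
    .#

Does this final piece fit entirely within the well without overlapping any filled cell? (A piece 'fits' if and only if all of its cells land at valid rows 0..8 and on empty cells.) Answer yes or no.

Drop 1: O rot2 at col 4 lands with bottom-row=0; cleared 0 line(s) (total 0); column heights now [0 0 0 0 2 2 0], max=2
Drop 2: T rot2 at col 4 lands with bottom-row=2; cleared 0 line(s) (total 0); column heights now [0 0 0 0 4 4 4], max=4
Drop 3: J rot2 at col 4 lands with bottom-row=4; cleared 0 line(s) (total 0); column heights now [0 0 0 0 6 6 6], max=6
Drop 4: J rot0 at col 0 lands with bottom-row=0; cleared 0 line(s) (total 0); column heights now [2 1 1 0 6 6 6], max=6
Drop 5: J rot3 at col 1 lands with bottom-row=1; cleared 0 line(s) (total 0); column heights now [2 2 4 0 6 6 6], max=6
Test piece S rot1 at col 3 (width 2): heights before test = [2 2 4 0 6 6 6]; fits = True

Answer: yes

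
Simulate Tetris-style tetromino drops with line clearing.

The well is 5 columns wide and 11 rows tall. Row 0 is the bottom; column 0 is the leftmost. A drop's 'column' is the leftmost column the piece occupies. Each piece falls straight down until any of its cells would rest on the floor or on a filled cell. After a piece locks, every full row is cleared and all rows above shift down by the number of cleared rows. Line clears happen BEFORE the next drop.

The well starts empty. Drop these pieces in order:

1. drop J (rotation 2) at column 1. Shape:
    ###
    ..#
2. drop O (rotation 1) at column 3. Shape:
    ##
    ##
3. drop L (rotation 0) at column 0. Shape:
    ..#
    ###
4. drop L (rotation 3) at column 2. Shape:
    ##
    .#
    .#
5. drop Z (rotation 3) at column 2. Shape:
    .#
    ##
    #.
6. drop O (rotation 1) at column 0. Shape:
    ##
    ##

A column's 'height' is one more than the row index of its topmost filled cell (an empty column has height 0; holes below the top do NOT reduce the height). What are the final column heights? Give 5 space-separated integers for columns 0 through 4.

Answer: 3 3 7 8 0

Derivation:
Drop 1: J rot2 at col 1 lands with bottom-row=0; cleared 0 line(s) (total 0); column heights now [0 2 2 2 0], max=2
Drop 2: O rot1 at col 3 lands with bottom-row=2; cleared 0 line(s) (total 0); column heights now [0 2 2 4 4], max=4
Drop 3: L rot0 at col 0 lands with bottom-row=2; cleared 1 line(s) (total 1); column heights now [0 2 3 3 3], max=3
Drop 4: L rot3 at col 2 lands with bottom-row=3; cleared 0 line(s) (total 1); column heights now [0 2 6 6 3], max=6
Drop 5: Z rot3 at col 2 lands with bottom-row=6; cleared 0 line(s) (total 1); column heights now [0 2 8 9 3], max=9
Drop 6: O rot1 at col 0 lands with bottom-row=2; cleared 1 line(s) (total 2); column heights now [3 3 7 8 0], max=8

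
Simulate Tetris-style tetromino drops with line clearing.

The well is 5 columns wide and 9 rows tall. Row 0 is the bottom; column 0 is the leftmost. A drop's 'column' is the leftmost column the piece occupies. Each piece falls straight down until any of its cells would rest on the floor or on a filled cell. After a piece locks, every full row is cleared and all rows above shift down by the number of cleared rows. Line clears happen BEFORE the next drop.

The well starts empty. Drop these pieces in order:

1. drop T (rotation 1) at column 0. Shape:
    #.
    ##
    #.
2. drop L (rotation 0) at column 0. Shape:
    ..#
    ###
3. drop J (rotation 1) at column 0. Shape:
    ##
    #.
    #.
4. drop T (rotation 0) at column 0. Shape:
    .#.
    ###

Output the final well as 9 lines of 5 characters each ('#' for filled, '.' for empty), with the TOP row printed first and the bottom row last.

Drop 1: T rot1 at col 0 lands with bottom-row=0; cleared 0 line(s) (total 0); column heights now [3 2 0 0 0], max=3
Drop 2: L rot0 at col 0 lands with bottom-row=3; cleared 0 line(s) (total 0); column heights now [4 4 5 0 0], max=5
Drop 3: J rot1 at col 0 lands with bottom-row=4; cleared 0 line(s) (total 0); column heights now [7 7 5 0 0], max=7
Drop 4: T rot0 at col 0 lands with bottom-row=7; cleared 0 line(s) (total 0); column heights now [8 9 8 0 0], max=9

Answer: .#...
###..
##...
#....
#.#..
###..
#....
##...
#....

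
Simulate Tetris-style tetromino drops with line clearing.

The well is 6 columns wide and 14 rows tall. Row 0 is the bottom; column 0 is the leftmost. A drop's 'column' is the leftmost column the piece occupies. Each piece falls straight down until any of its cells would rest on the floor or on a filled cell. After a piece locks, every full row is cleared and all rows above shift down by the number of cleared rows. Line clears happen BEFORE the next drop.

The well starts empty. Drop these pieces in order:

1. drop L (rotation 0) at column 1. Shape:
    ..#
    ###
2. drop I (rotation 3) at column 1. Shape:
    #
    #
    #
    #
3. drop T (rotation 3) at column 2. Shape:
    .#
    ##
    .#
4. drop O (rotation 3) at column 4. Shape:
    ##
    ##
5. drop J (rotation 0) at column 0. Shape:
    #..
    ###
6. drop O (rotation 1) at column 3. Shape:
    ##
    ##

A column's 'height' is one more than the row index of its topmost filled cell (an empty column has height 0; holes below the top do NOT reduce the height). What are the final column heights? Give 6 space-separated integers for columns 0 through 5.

Answer: 7 6 6 7 7 2

Derivation:
Drop 1: L rot0 at col 1 lands with bottom-row=0; cleared 0 line(s) (total 0); column heights now [0 1 1 2 0 0], max=2
Drop 2: I rot3 at col 1 lands with bottom-row=1; cleared 0 line(s) (total 0); column heights now [0 5 1 2 0 0], max=5
Drop 3: T rot3 at col 2 lands with bottom-row=2; cleared 0 line(s) (total 0); column heights now [0 5 4 5 0 0], max=5
Drop 4: O rot3 at col 4 lands with bottom-row=0; cleared 0 line(s) (total 0); column heights now [0 5 4 5 2 2], max=5
Drop 5: J rot0 at col 0 lands with bottom-row=5; cleared 0 line(s) (total 0); column heights now [7 6 6 5 2 2], max=7
Drop 6: O rot1 at col 3 lands with bottom-row=5; cleared 0 line(s) (total 0); column heights now [7 6 6 7 7 2], max=7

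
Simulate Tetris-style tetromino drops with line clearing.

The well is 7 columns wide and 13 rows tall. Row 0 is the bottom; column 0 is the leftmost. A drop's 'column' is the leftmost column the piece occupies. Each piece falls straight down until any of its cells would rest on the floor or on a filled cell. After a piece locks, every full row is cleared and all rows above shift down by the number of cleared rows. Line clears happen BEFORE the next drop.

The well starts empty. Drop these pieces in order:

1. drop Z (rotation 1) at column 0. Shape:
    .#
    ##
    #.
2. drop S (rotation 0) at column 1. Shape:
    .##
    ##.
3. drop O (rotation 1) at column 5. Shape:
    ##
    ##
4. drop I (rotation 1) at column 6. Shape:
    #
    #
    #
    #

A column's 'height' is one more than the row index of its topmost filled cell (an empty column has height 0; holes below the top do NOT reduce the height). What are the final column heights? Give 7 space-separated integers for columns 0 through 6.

Answer: 2 4 5 5 0 2 6

Derivation:
Drop 1: Z rot1 at col 0 lands with bottom-row=0; cleared 0 line(s) (total 0); column heights now [2 3 0 0 0 0 0], max=3
Drop 2: S rot0 at col 1 lands with bottom-row=3; cleared 0 line(s) (total 0); column heights now [2 4 5 5 0 0 0], max=5
Drop 3: O rot1 at col 5 lands with bottom-row=0; cleared 0 line(s) (total 0); column heights now [2 4 5 5 0 2 2], max=5
Drop 4: I rot1 at col 6 lands with bottom-row=2; cleared 0 line(s) (total 0); column heights now [2 4 5 5 0 2 6], max=6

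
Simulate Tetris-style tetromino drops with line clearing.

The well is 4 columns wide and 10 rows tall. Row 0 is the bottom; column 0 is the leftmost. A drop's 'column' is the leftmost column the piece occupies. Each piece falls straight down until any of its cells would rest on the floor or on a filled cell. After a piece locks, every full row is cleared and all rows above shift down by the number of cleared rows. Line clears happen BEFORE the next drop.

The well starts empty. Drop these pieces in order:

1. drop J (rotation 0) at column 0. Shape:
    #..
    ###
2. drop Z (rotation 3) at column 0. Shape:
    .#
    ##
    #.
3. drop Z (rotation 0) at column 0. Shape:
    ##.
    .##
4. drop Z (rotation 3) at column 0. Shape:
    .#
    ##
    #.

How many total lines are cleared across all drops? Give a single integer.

Drop 1: J rot0 at col 0 lands with bottom-row=0; cleared 0 line(s) (total 0); column heights now [2 1 1 0], max=2
Drop 2: Z rot3 at col 0 lands with bottom-row=2; cleared 0 line(s) (total 0); column heights now [4 5 1 0], max=5
Drop 3: Z rot0 at col 0 lands with bottom-row=5; cleared 0 line(s) (total 0); column heights now [7 7 6 0], max=7
Drop 4: Z rot3 at col 0 lands with bottom-row=7; cleared 0 line(s) (total 0); column heights now [9 10 6 0], max=10

Answer: 0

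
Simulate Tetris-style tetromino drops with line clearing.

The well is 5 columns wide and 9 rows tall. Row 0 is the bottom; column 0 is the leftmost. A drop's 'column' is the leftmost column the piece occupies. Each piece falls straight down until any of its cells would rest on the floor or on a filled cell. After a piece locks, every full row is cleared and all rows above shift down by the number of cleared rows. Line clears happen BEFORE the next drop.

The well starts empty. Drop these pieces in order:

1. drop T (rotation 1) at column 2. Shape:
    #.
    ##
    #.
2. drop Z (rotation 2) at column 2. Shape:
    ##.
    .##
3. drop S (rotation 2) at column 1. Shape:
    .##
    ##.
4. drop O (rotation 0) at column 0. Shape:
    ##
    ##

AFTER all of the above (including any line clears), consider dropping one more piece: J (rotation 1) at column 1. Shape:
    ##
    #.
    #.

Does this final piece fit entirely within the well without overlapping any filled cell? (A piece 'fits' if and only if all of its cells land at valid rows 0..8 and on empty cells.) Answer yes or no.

Drop 1: T rot1 at col 2 lands with bottom-row=0; cleared 0 line(s) (total 0); column heights now [0 0 3 2 0], max=3
Drop 2: Z rot2 at col 2 lands with bottom-row=2; cleared 0 line(s) (total 0); column heights now [0 0 4 4 3], max=4
Drop 3: S rot2 at col 1 lands with bottom-row=4; cleared 0 line(s) (total 0); column heights now [0 5 6 6 3], max=6
Drop 4: O rot0 at col 0 lands with bottom-row=5; cleared 0 line(s) (total 0); column heights now [7 7 6 6 3], max=7
Test piece J rot1 at col 1 (width 2): heights before test = [7 7 6 6 3]; fits = False

Answer: no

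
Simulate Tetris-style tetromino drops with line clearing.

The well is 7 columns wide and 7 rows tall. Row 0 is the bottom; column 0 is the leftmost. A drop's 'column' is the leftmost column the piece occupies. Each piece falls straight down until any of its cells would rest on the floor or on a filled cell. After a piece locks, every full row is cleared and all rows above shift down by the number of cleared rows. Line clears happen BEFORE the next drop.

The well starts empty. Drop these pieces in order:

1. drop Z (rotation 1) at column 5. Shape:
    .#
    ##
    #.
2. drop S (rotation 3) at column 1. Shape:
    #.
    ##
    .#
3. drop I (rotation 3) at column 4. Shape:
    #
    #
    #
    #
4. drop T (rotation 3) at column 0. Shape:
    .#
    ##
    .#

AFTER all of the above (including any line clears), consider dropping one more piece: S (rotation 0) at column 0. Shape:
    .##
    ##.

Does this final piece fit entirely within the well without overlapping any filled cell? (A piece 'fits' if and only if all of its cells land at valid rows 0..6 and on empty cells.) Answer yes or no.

Answer: no

Derivation:
Drop 1: Z rot1 at col 5 lands with bottom-row=0; cleared 0 line(s) (total 0); column heights now [0 0 0 0 0 2 3], max=3
Drop 2: S rot3 at col 1 lands with bottom-row=0; cleared 0 line(s) (total 0); column heights now [0 3 2 0 0 2 3], max=3
Drop 3: I rot3 at col 4 lands with bottom-row=0; cleared 0 line(s) (total 0); column heights now [0 3 2 0 4 2 3], max=4
Drop 4: T rot3 at col 0 lands with bottom-row=3; cleared 0 line(s) (total 0); column heights now [5 6 2 0 4 2 3], max=6
Test piece S rot0 at col 0 (width 3): heights before test = [5 6 2 0 4 2 3]; fits = False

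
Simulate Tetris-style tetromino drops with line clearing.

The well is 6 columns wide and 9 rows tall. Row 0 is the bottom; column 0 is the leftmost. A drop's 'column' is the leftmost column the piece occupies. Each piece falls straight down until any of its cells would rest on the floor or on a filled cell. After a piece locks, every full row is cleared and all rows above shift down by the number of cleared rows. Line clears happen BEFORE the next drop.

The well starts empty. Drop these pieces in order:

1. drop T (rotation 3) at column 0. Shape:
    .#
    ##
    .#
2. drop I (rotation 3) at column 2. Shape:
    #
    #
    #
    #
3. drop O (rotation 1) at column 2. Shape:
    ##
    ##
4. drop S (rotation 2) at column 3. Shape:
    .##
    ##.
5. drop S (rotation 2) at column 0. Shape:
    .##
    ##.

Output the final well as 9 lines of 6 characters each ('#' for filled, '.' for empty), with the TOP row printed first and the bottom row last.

Answer: ......
....##
.####.
####..
..##..
..#...
.##...
###...
.##...

Derivation:
Drop 1: T rot3 at col 0 lands with bottom-row=0; cleared 0 line(s) (total 0); column heights now [2 3 0 0 0 0], max=3
Drop 2: I rot3 at col 2 lands with bottom-row=0; cleared 0 line(s) (total 0); column heights now [2 3 4 0 0 0], max=4
Drop 3: O rot1 at col 2 lands with bottom-row=4; cleared 0 line(s) (total 0); column heights now [2 3 6 6 0 0], max=6
Drop 4: S rot2 at col 3 lands with bottom-row=6; cleared 0 line(s) (total 0); column heights now [2 3 6 7 8 8], max=8
Drop 5: S rot2 at col 0 lands with bottom-row=5; cleared 0 line(s) (total 0); column heights now [6 7 7 7 8 8], max=8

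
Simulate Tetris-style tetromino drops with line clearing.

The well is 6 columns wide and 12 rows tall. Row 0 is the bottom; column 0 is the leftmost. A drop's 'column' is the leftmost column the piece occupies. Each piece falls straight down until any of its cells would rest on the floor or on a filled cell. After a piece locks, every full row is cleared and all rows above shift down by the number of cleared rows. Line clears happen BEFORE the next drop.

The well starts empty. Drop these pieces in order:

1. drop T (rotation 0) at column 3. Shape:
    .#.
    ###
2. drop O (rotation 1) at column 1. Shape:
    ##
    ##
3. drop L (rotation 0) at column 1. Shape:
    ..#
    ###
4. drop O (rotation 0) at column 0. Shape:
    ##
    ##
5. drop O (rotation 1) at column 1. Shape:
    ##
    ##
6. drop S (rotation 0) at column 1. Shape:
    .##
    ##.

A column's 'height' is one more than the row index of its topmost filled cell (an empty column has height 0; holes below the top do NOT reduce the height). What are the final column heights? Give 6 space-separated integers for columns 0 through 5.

Answer: 5 8 9 9 2 1

Derivation:
Drop 1: T rot0 at col 3 lands with bottom-row=0; cleared 0 line(s) (total 0); column heights now [0 0 0 1 2 1], max=2
Drop 2: O rot1 at col 1 lands with bottom-row=0; cleared 0 line(s) (total 0); column heights now [0 2 2 1 2 1], max=2
Drop 3: L rot0 at col 1 lands with bottom-row=2; cleared 0 line(s) (total 0); column heights now [0 3 3 4 2 1], max=4
Drop 4: O rot0 at col 0 lands with bottom-row=3; cleared 0 line(s) (total 0); column heights now [5 5 3 4 2 1], max=5
Drop 5: O rot1 at col 1 lands with bottom-row=5; cleared 0 line(s) (total 0); column heights now [5 7 7 4 2 1], max=7
Drop 6: S rot0 at col 1 lands with bottom-row=7; cleared 0 line(s) (total 0); column heights now [5 8 9 9 2 1], max=9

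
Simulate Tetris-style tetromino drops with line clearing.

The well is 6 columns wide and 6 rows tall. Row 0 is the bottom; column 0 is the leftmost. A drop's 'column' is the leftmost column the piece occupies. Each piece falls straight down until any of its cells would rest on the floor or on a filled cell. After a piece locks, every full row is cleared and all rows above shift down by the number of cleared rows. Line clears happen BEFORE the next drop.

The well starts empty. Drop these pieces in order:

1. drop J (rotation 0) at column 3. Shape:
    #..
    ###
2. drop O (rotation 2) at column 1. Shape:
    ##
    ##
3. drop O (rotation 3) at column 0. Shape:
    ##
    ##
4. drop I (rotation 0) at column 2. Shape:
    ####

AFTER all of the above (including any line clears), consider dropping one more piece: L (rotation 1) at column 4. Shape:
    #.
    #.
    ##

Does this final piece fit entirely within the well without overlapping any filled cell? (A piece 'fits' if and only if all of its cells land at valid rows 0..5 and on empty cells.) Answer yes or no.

Drop 1: J rot0 at col 3 lands with bottom-row=0; cleared 0 line(s) (total 0); column heights now [0 0 0 2 1 1], max=2
Drop 2: O rot2 at col 1 lands with bottom-row=0; cleared 0 line(s) (total 0); column heights now [0 2 2 2 1 1], max=2
Drop 3: O rot3 at col 0 lands with bottom-row=2; cleared 0 line(s) (total 0); column heights now [4 4 2 2 1 1], max=4
Drop 4: I rot0 at col 2 lands with bottom-row=2; cleared 1 line(s) (total 1); column heights now [3 3 2 2 1 1], max=3
Test piece L rot1 at col 4 (width 2): heights before test = [3 3 2 2 1 1]; fits = True

Answer: yes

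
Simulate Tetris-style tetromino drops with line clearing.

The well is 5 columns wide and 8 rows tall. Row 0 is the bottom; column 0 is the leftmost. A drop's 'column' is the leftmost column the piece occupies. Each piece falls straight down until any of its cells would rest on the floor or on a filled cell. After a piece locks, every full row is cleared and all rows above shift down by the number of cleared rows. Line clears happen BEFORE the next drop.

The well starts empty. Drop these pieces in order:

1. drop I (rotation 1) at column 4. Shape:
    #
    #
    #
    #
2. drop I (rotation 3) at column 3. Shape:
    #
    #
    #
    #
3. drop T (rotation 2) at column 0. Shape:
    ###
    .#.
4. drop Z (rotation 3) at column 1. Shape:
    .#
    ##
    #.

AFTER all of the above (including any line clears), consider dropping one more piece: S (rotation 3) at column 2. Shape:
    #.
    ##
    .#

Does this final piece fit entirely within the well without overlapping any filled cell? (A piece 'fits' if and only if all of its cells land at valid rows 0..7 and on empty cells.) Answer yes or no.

Drop 1: I rot1 at col 4 lands with bottom-row=0; cleared 0 line(s) (total 0); column heights now [0 0 0 0 4], max=4
Drop 2: I rot3 at col 3 lands with bottom-row=0; cleared 0 line(s) (total 0); column heights now [0 0 0 4 4], max=4
Drop 3: T rot2 at col 0 lands with bottom-row=0; cleared 1 line(s) (total 1); column heights now [0 1 0 3 3], max=3
Drop 4: Z rot3 at col 1 lands with bottom-row=1; cleared 0 line(s) (total 1); column heights now [0 3 4 3 3], max=4
Test piece S rot3 at col 2 (width 2): heights before test = [0 3 4 3 3]; fits = True

Answer: yes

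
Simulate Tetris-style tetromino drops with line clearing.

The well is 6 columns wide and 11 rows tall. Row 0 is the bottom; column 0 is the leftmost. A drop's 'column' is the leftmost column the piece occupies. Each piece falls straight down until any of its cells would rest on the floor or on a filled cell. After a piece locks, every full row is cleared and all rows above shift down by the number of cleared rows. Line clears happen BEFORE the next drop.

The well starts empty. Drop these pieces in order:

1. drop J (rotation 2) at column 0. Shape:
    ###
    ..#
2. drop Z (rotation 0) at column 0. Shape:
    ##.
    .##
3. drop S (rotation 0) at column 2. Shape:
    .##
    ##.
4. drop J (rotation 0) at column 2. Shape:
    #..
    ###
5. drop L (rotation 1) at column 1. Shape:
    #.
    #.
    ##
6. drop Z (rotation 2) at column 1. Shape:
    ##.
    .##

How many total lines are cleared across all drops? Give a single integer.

Answer: 0

Derivation:
Drop 1: J rot2 at col 0 lands with bottom-row=0; cleared 0 line(s) (total 0); column heights now [2 2 2 0 0 0], max=2
Drop 2: Z rot0 at col 0 lands with bottom-row=2; cleared 0 line(s) (total 0); column heights now [4 4 3 0 0 0], max=4
Drop 3: S rot0 at col 2 lands with bottom-row=3; cleared 0 line(s) (total 0); column heights now [4 4 4 5 5 0], max=5
Drop 4: J rot0 at col 2 lands with bottom-row=5; cleared 0 line(s) (total 0); column heights now [4 4 7 6 6 0], max=7
Drop 5: L rot1 at col 1 lands with bottom-row=7; cleared 0 line(s) (total 0); column heights now [4 10 8 6 6 0], max=10
Drop 6: Z rot2 at col 1 lands with bottom-row=9; cleared 0 line(s) (total 0); column heights now [4 11 11 10 6 0], max=11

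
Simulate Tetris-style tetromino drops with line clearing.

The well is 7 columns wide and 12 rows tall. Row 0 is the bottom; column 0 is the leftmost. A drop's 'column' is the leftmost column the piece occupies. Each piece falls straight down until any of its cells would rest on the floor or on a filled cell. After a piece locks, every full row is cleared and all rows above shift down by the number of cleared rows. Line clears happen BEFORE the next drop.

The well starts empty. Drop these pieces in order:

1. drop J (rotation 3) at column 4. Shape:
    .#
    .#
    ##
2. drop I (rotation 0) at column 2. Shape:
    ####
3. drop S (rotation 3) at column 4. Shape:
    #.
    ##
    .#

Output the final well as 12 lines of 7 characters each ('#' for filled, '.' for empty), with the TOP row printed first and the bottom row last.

Answer: .......
.......
.......
.......
.......
....#..
....##.
.....#.
..####.
.....#.
.....#.
....##.

Derivation:
Drop 1: J rot3 at col 4 lands with bottom-row=0; cleared 0 line(s) (total 0); column heights now [0 0 0 0 1 3 0], max=3
Drop 2: I rot0 at col 2 lands with bottom-row=3; cleared 0 line(s) (total 0); column heights now [0 0 4 4 4 4 0], max=4
Drop 3: S rot3 at col 4 lands with bottom-row=4; cleared 0 line(s) (total 0); column heights now [0 0 4 4 7 6 0], max=7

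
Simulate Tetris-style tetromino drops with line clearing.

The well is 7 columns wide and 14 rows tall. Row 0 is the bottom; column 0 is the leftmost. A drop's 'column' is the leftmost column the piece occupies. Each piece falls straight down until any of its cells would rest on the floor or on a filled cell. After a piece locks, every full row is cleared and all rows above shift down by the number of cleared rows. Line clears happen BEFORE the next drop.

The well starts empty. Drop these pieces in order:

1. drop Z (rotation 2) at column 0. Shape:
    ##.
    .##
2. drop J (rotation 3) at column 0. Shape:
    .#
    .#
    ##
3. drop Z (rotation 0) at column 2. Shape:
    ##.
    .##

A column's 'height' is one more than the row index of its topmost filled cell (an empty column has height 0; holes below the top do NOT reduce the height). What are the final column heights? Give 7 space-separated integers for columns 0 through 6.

Answer: 3 5 2 2 1 0 0

Derivation:
Drop 1: Z rot2 at col 0 lands with bottom-row=0; cleared 0 line(s) (total 0); column heights now [2 2 1 0 0 0 0], max=2
Drop 2: J rot3 at col 0 lands with bottom-row=2; cleared 0 line(s) (total 0); column heights now [3 5 1 0 0 0 0], max=5
Drop 3: Z rot0 at col 2 lands with bottom-row=0; cleared 0 line(s) (total 0); column heights now [3 5 2 2 1 0 0], max=5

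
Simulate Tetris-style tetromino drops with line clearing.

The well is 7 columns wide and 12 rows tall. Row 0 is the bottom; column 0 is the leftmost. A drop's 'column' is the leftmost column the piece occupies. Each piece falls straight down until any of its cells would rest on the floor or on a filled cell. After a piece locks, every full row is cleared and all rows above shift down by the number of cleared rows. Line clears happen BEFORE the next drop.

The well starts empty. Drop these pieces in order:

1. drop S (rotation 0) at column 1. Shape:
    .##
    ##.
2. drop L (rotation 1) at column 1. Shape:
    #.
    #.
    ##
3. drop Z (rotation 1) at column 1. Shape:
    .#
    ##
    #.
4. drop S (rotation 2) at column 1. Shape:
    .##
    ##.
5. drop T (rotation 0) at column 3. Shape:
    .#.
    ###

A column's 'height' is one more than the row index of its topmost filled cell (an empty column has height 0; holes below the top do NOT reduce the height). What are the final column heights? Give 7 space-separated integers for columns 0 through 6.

Drop 1: S rot0 at col 1 lands with bottom-row=0; cleared 0 line(s) (total 0); column heights now [0 1 2 2 0 0 0], max=2
Drop 2: L rot1 at col 1 lands with bottom-row=2; cleared 0 line(s) (total 0); column heights now [0 5 3 2 0 0 0], max=5
Drop 3: Z rot1 at col 1 lands with bottom-row=5; cleared 0 line(s) (total 0); column heights now [0 7 8 2 0 0 0], max=8
Drop 4: S rot2 at col 1 lands with bottom-row=8; cleared 0 line(s) (total 0); column heights now [0 9 10 10 0 0 0], max=10
Drop 5: T rot0 at col 3 lands with bottom-row=10; cleared 0 line(s) (total 0); column heights now [0 9 10 11 12 11 0], max=12

Answer: 0 9 10 11 12 11 0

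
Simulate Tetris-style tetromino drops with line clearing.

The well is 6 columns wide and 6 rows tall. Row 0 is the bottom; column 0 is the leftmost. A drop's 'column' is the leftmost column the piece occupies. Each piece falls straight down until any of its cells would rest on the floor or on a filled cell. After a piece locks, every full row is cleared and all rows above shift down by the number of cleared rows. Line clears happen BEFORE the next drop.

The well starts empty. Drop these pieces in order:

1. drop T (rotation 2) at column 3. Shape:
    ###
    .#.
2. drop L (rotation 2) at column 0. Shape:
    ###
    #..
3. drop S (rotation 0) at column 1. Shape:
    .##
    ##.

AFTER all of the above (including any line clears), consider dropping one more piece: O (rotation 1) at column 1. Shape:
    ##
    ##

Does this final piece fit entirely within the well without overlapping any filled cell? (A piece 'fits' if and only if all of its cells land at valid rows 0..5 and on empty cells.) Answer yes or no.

Drop 1: T rot2 at col 3 lands with bottom-row=0; cleared 0 line(s) (total 0); column heights now [0 0 0 2 2 2], max=2
Drop 2: L rot2 at col 0 lands with bottom-row=0; cleared 1 line(s) (total 1); column heights now [1 0 0 0 1 0], max=1
Drop 3: S rot0 at col 1 lands with bottom-row=0; cleared 0 line(s) (total 1); column heights now [1 1 2 2 1 0], max=2
Test piece O rot1 at col 1 (width 2): heights before test = [1 1 2 2 1 0]; fits = True

Answer: yes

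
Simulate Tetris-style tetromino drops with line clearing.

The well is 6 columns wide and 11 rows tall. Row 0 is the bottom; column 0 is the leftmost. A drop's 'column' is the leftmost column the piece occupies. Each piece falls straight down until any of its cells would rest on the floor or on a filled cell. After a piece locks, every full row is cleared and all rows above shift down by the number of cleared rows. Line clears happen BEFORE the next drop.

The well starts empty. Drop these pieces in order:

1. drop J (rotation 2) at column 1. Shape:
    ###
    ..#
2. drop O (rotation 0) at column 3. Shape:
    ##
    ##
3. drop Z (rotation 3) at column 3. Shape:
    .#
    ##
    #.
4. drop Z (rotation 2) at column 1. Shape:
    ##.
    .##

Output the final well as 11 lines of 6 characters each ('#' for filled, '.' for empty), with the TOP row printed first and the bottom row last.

Drop 1: J rot2 at col 1 lands with bottom-row=0; cleared 0 line(s) (total 0); column heights now [0 2 2 2 0 0], max=2
Drop 2: O rot0 at col 3 lands with bottom-row=2; cleared 0 line(s) (total 0); column heights now [0 2 2 4 4 0], max=4
Drop 3: Z rot3 at col 3 lands with bottom-row=4; cleared 0 line(s) (total 0); column heights now [0 2 2 6 7 0], max=7
Drop 4: Z rot2 at col 1 lands with bottom-row=6; cleared 0 line(s) (total 0); column heights now [0 8 8 7 7 0], max=8

Answer: ......
......
......
.##...
..###.
...##.
...#..
...##.
...##.
.###..
...#..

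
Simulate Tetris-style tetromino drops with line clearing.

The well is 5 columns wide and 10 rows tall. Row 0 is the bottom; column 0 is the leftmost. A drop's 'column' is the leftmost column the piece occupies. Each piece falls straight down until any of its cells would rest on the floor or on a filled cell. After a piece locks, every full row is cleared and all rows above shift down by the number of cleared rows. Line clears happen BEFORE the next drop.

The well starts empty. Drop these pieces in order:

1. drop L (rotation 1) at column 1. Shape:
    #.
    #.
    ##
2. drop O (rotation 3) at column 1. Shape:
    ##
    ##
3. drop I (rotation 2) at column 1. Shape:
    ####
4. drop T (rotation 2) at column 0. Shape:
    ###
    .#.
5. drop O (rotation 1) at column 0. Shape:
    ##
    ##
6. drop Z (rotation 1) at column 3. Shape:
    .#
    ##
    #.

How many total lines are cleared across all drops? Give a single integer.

Drop 1: L rot1 at col 1 lands with bottom-row=0; cleared 0 line(s) (total 0); column heights now [0 3 1 0 0], max=3
Drop 2: O rot3 at col 1 lands with bottom-row=3; cleared 0 line(s) (total 0); column heights now [0 5 5 0 0], max=5
Drop 3: I rot2 at col 1 lands with bottom-row=5; cleared 0 line(s) (total 0); column heights now [0 6 6 6 6], max=6
Drop 4: T rot2 at col 0 lands with bottom-row=6; cleared 0 line(s) (total 0); column heights now [8 8 8 6 6], max=8
Drop 5: O rot1 at col 0 lands with bottom-row=8; cleared 0 line(s) (total 0); column heights now [10 10 8 6 6], max=10
Drop 6: Z rot1 at col 3 lands with bottom-row=6; cleared 1 line(s) (total 1); column heights now [9 9 6 7 8], max=9

Answer: 1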